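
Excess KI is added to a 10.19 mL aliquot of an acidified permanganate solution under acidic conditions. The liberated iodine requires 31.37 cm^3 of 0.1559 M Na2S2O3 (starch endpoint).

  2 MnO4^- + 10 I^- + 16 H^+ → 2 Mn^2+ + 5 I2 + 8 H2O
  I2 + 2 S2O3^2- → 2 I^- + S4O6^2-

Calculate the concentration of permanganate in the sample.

n(S2O3^2-) = 0.03137 × 0.1559 = 4.891 × 10^-3 mol
n(I2) = n(S2O3^2-)/2 = 2.445 × 10^-3 mol
From the 2:5 ratio, n(MnO4^-) in the aliquot = 2/5 × 2.445 × 10^-3 = 9.781 × 10^-4 mol
[MnO4^-] = 9.781 × 10^-4 / 0.01019 = 0.09599 mol/L

0.09599 M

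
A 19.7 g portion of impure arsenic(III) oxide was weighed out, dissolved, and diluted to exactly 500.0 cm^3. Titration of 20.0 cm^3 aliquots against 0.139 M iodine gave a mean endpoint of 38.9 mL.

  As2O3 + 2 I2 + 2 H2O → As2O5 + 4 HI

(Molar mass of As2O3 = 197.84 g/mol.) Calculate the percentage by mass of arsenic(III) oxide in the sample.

n(I2) per titration = 0.0389 × 0.139 = 5.41 × 10^-3 mol
From the 1:2 ratio, n(As2O3) in each aliquot = 1/2 × 5.41 × 10^-3 = 2.70 × 10^-3 mol
n(As2O3) in the whole flask = 2.70 × 10^-3 × 500.0/20.0 = 0.0676 mol
mass of As2O3 = 0.0676 × 197.84 = 13.4 g
% As2O3 = 13.4 / 19.7 × 100 = 67.9 %

67.9 %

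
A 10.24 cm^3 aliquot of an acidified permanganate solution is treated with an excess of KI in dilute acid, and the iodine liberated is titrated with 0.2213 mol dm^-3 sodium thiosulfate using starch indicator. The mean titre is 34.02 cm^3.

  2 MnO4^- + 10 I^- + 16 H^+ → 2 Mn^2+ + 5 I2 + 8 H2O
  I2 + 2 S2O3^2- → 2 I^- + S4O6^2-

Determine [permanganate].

n(S2O3^2-) = 0.03402 × 0.2213 = 7.529 × 10^-3 mol
n(I2) = n(S2O3^2-)/2 = 3.764 × 10^-3 mol
From the 2:5 ratio, n(MnO4^-) in the aliquot = 2/5 × 3.764 × 10^-3 = 1.506 × 10^-3 mol
[MnO4^-] = 1.506 × 10^-3 / 0.01024 = 0.1470 mol/L

0.1470 mol/L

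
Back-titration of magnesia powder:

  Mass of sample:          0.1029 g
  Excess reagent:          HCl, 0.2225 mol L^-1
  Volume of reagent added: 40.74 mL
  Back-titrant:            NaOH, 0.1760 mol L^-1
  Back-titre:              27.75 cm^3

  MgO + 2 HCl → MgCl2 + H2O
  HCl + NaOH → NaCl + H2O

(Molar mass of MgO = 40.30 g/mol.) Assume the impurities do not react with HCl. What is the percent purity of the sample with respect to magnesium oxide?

81.87 %

n(HCl) added = 0.04074 × 0.2225 = 9.065 × 10^-3 mol
n(NaOH) used in back-titration = 0.02775 × 0.1760 = 4.884 × 10^-3 mol
n(HCl) left over = 4.884 × 10^-3 mol (1:1 ratio)
n(HCl) consumed by analyte = 9.065 × 10^-3 − 4.884 × 10^-3 = 4.181 × 10^-3 mol
From the 1:2 ratio, n(MgO) = 1/2 × 4.181 × 10^-3 = 2.090 × 10^-3 mol
mass of MgO = 2.090 × 10^-3 × 40.30 = 0.08424 g
% MgO = 0.08424 / 0.1029 × 100 = 81.87 %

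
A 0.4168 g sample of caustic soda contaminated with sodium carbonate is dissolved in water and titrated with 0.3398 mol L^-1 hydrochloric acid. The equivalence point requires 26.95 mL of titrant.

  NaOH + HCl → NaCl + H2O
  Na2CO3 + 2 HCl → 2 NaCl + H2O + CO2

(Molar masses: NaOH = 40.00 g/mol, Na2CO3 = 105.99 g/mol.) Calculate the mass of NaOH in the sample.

0.2109 g

n(HCl) = 0.02695 × 0.3398 = 9.158 × 10^-3 mol
Let x = n(NaOH), y = n(Na2CO3).
Titrant: 1x + 2y = 9.158 × 10^-3;  mass: 40.00x + 105.99y = 0.4168
Solving, x = 5.272 × 10^-3 mol, y = 1.943 × 10^-3 mol
mass of NaOH = 5.272 × 10^-3 × 40.00 = 0.2109 g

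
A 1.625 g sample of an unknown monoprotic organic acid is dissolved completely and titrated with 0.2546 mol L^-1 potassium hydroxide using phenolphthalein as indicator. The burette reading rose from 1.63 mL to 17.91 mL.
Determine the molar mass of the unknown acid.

n(KOH) = 0.01628 L × 0.2546 mol/L = 4.145 × 10^-3 mol
n(HA) = 4.145 × 10^-3 mol (1:1 ratio)
M = m / n = 1.625 g / 4.145 × 10^-3 mol = 392.0 g/mol

392.0 g/mol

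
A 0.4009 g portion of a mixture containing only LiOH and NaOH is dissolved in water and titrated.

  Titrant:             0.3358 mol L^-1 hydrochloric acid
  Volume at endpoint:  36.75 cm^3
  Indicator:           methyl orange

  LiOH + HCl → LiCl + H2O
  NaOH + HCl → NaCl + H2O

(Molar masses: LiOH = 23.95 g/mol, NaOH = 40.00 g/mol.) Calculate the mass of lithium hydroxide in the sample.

n(HCl) = 0.03675 × 0.3358 = 0.01234 mol
Let x = n(LiOH), y = n(NaOH).
Titrant: 1x + 1y = 0.01234;  mass: 23.95x + 40.00y = 0.4009
Solving, x = 5.777 × 10^-3 mol, y = 6.563 × 10^-3 mol
mass of LiOH = 5.777 × 10^-3 × 23.95 = 0.1384 g

0.1384 g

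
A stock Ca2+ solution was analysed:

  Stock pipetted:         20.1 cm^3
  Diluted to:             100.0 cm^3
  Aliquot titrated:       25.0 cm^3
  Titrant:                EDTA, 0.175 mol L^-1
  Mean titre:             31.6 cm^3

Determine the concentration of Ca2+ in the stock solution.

1.10 mol/L

Ca^2+ + EDTA^4- → [Ca(EDTA)]^2-
n(EDTA) = 0.0316 × 0.175 = 5.53 × 10^-3 mol
n(Ca2+) in the aliquot = 5.53 × 10^-3 mol (1:1 ratio)
[Ca2+]_dilute = 5.53 × 10^-3 / 0.0250 = 0.221 mol/L
Dilution factor = 100.0 / 20.1 = 4.975
[Ca2+]_stock = 0.221 × 4.975 = 1.10 mol/L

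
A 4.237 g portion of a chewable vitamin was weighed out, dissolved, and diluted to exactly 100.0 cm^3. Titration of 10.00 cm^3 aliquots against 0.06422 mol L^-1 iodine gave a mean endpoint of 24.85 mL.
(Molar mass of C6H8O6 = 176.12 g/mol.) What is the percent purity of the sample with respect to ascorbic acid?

66.34 %

C6H8O6 + I2 → C6H6O6 + 2 HI
n(I2) per titration = 0.02485 × 0.06422 = 1.596 × 10^-3 mol
n(C6H8O6) in each aliquot = 1.596 × 10^-3 mol (1:1 ratio)
n(C6H8O6) in the whole flask = 1.596 × 10^-3 × 100.0/10.00 = 0.01596 mol
mass of C6H8O6 = 0.01596 × 176.12 = 2.811 g
% C6H8O6 = 2.811 / 4.237 × 100 = 66.34 %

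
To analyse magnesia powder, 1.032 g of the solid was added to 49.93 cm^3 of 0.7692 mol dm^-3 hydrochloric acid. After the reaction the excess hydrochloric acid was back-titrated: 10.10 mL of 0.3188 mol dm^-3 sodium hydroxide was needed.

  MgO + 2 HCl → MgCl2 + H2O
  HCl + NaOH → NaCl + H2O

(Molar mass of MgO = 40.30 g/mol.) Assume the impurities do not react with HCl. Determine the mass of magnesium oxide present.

n(HCl) added = 0.04993 × 0.7692 = 0.03841 mol
n(NaOH) used in back-titration = 0.01010 × 0.3188 = 3.220 × 10^-3 mol
n(HCl) left over = 3.220 × 10^-3 mol (1:1 ratio)
n(HCl) consumed by analyte = 0.03841 − 3.220 × 10^-3 = 0.03519 mol
From the 1:2 ratio, n(MgO) = 1/2 × 0.03519 = 0.01759 mol
mass of MgO = 0.01759 × 40.30 = 0.7090 g

0.7090 g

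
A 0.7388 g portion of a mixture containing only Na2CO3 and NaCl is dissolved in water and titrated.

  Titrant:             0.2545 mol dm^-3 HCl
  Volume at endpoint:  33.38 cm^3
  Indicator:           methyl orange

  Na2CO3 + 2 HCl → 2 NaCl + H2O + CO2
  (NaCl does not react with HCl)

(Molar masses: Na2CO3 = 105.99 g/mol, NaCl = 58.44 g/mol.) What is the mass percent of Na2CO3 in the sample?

60.94 %

n(HCl) = 0.03338 × 0.2545 = 8.495 × 10^-3 mol
Let x = n(Na2CO3), y = n(NaCl).
Titrant: 2x = 8.495 × 10^-3;  mass: 105.99x + 58.44y = 0.7388
Solving, x = 4.248 × 10^-3 mol, y = 4.938 × 10^-3 mol
mass of Na2CO3 = 4.248 × 10^-3 × 105.99 = 0.4502 g
% Na2CO3 = 0.4502 / 0.7388 × 100 = 60.94 %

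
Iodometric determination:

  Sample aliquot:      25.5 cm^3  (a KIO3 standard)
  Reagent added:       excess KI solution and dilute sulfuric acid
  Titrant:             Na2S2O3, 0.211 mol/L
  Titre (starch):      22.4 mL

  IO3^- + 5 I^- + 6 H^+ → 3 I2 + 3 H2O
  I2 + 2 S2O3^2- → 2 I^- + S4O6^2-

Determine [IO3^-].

n(S2O3^2-) = 0.0224 × 0.211 = 4.73 × 10^-3 mol
n(I2) = n(S2O3^2-)/2 = 2.36 × 10^-3 mol
From the 1:3 ratio, n(IO3^-) in the aliquot = 1/3 × 2.36 × 10^-3 = 7.88 × 10^-4 mol
[IO3^-] = 7.88 × 10^-4 / 0.0255 = 0.0309 mol/L

0.0309 mol/L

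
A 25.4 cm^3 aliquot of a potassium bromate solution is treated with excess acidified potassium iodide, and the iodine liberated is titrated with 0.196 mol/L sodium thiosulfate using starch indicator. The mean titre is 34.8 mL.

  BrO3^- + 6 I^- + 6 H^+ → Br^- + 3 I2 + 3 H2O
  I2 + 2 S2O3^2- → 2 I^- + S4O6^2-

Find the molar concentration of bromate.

n(S2O3^2-) = 0.0348 × 0.196 = 6.82 × 10^-3 mol
n(I2) = n(S2O3^2-)/2 = 3.41 × 10^-3 mol
From the 1:3 ratio, n(BrO3^-) in the aliquot = 1/3 × 3.41 × 10^-3 = 1.14 × 10^-3 mol
[BrO3^-] = 1.14 × 10^-3 / 0.0254 = 0.0448 mol/L

0.0448 mol/L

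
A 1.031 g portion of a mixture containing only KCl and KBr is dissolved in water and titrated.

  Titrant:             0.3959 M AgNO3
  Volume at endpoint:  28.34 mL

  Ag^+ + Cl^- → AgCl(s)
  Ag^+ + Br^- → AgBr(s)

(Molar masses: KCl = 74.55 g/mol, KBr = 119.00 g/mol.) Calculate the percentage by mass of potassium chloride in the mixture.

49.48 %

n(AgNO3) = 0.02834 × 0.3959 = 0.01122 mol
Let x = n(KCl), y = n(KBr).
Titrant: 1x + 1y = 0.01122;  mass: 74.55x + 119.00y = 1.031
Solving, x = 6.843 × 10^-3 mol, y = 4.377 × 10^-3 mol
mass of KCl = 6.843 × 10^-3 × 74.55 = 0.5101 g
% KCl = 0.5101 / 1.031 × 100 = 49.48 %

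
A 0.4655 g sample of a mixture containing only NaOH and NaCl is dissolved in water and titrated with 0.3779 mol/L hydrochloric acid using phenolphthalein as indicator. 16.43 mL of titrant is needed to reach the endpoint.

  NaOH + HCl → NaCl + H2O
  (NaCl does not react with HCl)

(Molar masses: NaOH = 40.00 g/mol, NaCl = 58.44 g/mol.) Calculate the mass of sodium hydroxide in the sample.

n(HCl) = 0.01643 × 0.3779 = 6.209 × 10^-3 mol
Let x = n(NaOH), y = n(NaCl).
Titrant: 1x = 6.209 × 10^-3;  mass: 40.00x + 58.44y = 0.4655
Solving, x = 6.209 × 10^-3 mol, y = 3.716 × 10^-3 mol
mass of NaOH = 6.209 × 10^-3 × 40.00 = 0.2484 g

0.2484 g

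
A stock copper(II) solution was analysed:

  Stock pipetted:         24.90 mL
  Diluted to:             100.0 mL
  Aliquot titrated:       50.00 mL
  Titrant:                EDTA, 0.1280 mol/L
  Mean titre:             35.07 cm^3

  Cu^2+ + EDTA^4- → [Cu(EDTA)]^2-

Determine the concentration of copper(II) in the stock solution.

0.3606 mol/L

n(EDTA) = 0.03507 × 0.1280 = 4.489 × 10^-3 mol
n(Cu2+) in the aliquot = 4.489 × 10^-3 mol (1:1 ratio)
[Cu2+]_dilute = 4.489 × 10^-3 / 0.05000 = 0.08978 mol/L
Dilution factor = 100.0 / 24.90 = 4.016
[Cu2+]_stock = 0.08978 × 4.016 = 0.3606 mol/L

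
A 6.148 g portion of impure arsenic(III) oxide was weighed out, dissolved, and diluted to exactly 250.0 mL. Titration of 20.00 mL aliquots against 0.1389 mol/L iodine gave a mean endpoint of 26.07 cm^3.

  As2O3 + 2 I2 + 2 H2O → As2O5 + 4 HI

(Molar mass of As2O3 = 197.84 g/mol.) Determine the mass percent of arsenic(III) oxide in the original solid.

n(I2) per titration = 0.02607 × 0.1389 = 3.621 × 10^-3 mol
From the 1:2 ratio, n(As2O3) in each aliquot = 1/2 × 3.621 × 10^-3 = 1.811 × 10^-3 mol
n(As2O3) in the whole flask = 1.811 × 10^-3 × 250.0/20.00 = 0.02263 mol
mass of As2O3 = 0.02263 × 197.84 = 4.478 g
% As2O3 = 4.478 / 6.148 × 100 = 72.83 %

72.83 %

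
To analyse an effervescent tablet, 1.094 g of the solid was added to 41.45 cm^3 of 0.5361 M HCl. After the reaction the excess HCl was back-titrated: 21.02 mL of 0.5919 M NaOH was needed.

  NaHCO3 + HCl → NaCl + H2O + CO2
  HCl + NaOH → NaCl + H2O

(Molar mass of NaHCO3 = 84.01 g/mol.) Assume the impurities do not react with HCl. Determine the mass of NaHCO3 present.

0.8216 g

n(HCl) added = 0.04145 × 0.5361 = 0.02222 mol
n(NaOH) used in back-titration = 0.02102 × 0.5919 = 0.01244 mol
n(HCl) left over = 0.01244 mol (1:1 ratio)
n(HCl) consumed by analyte = 0.02222 − 0.01244 = 9.780 × 10^-3 mol
n(NaHCO3) = 9.780 × 10^-3 mol (1:1 ratio)
mass of NaHCO3 = 9.780 × 10^-3 × 84.01 = 0.8216 g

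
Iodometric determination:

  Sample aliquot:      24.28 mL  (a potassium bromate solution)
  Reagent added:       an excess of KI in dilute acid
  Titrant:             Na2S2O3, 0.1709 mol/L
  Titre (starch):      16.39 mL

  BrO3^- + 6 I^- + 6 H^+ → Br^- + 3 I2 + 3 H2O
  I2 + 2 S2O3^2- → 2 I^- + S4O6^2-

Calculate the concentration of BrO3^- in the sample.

n(S2O3^2-) = 0.01639 × 0.1709 = 2.801 × 10^-3 mol
n(I2) = n(S2O3^2-)/2 = 1.401 × 10^-3 mol
From the 1:3 ratio, n(BrO3^-) in the aliquot = 1/3 × 1.401 × 10^-3 = 4.668 × 10^-4 mol
[BrO3^-] = 4.668 × 10^-4 / 0.02428 = 0.01923 mol/L

0.01923 mol/L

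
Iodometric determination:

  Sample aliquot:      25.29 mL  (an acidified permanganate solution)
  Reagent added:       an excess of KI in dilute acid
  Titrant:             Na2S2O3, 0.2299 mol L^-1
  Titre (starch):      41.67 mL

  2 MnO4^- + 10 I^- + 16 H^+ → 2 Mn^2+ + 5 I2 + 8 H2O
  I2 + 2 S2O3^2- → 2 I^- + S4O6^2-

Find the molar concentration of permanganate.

0.07576 mol/L

n(S2O3^2-) = 0.04167 × 0.2299 = 9.580 × 10^-3 mol
n(I2) = n(S2O3^2-)/2 = 4.790 × 10^-3 mol
From the 2:5 ratio, n(MnO4^-) in the aliquot = 2/5 × 4.790 × 10^-3 = 1.916 × 10^-3 mol
[MnO4^-] = 1.916 × 10^-3 / 0.02529 = 0.07576 mol/L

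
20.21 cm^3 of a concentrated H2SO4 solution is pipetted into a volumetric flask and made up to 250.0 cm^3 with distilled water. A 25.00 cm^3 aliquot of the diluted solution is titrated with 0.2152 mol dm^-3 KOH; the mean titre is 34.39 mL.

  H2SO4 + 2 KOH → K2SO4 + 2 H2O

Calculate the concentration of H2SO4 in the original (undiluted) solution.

n(KOH) = 0.03439 × 0.2152 = 7.401 × 10^-3 mol
From the 1:2 ratio, n(H2SO4) in the aliquot = 1/2 × 7.401 × 10^-3 = 3.700 × 10^-3 mol
[H2SO4]_dilute = 3.700 × 10^-3 / 0.02500 = 0.1480 mol/L
Dilution factor = 250.0 / 20.21 = 12.37
[H2SO4]_stock = 0.1480 × 12.37 = 1.831 mol/L

1.831 mol/L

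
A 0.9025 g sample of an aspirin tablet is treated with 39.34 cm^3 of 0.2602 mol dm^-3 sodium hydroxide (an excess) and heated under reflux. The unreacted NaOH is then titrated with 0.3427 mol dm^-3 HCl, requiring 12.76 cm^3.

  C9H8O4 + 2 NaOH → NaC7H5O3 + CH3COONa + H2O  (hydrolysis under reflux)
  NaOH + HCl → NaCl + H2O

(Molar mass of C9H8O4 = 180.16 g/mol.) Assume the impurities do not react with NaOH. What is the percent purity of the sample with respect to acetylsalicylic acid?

n(NaOH) added = 0.03934 × 0.2602 = 0.01024 mol
n(HCl) used in back-titration = 0.01276 × 0.3427 = 4.373 × 10^-3 mol
n(NaOH) left over = 4.373 × 10^-3 mol (1:1 ratio)
n(NaOH) consumed by analyte = 0.01024 − 4.373 × 10^-3 = 5.863 × 10^-3 mol
From the 1:2 ratio, n(C9H8O4) = 1/2 × 5.863 × 10^-3 = 2.932 × 10^-3 mol
mass of C9H8O4 = 2.932 × 10^-3 × 180.16 = 0.5282 g
% C9H8O4 = 0.5282 / 0.9025 × 100 = 58.52 %

58.52 %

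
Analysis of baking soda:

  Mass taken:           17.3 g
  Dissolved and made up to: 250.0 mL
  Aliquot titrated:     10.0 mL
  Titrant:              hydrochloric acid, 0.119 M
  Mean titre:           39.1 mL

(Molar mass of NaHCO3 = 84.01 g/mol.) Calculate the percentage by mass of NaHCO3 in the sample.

56.5 %

NaHCO3 + HCl → NaCl + H2O + CO2
n(HCl) per titration = 0.0391 × 0.119 = 4.65 × 10^-3 mol
n(NaHCO3) in each aliquot = 4.65 × 10^-3 mol (1:1 ratio)
n(NaHCO3) in the whole flask = 4.65 × 10^-3 × 250.0/10.0 = 0.116 mol
mass of NaHCO3 = 0.116 × 84.01 = 9.77 g
% NaHCO3 = 9.77 / 17.3 × 100 = 56.5 %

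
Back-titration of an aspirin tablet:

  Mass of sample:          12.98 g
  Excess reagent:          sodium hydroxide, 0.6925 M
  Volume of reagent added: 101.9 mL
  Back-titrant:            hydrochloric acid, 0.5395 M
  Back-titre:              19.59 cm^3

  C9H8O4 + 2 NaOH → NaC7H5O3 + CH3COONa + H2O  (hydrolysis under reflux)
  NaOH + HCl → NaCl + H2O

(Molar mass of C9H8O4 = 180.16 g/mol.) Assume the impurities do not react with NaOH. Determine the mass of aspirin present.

5.405 g

n(NaOH) added = 0.1019 × 0.6925 = 0.07057 mol
n(HCl) used in back-titration = 0.01959 × 0.5395 = 0.01057 mol
n(NaOH) left over = 0.01057 mol (1:1 ratio)
n(NaOH) consumed by analyte = 0.07057 − 0.01057 = 0.06000 mol
From the 1:2 ratio, n(C9H8O4) = 1/2 × 0.06000 = 0.03000 mol
mass of C9H8O4 = 0.03000 × 180.16 = 5.405 g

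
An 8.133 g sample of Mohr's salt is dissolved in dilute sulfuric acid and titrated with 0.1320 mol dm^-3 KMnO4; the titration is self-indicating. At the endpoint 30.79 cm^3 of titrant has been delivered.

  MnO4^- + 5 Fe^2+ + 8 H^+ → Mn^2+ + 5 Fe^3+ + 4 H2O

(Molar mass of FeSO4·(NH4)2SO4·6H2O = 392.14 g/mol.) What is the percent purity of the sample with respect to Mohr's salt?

97.98 %

n(KMnO4) = 0.03079 L × 0.1320 mol/L = 4.064 × 10^-3 mol
From the 5:1 ratio, n(FeSO4·(NH4)2SO4·6H2O) = 5/1 × 4.064 × 10^-3 = 0.02032 mol
mass of FeSO4·(NH4)2SO4·6H2O = 0.02032 × 392.14 g/mol = 7.969 g
% FeSO4·(NH4)2SO4·6H2O = 7.969 / 8.133 × 100 = 97.98 %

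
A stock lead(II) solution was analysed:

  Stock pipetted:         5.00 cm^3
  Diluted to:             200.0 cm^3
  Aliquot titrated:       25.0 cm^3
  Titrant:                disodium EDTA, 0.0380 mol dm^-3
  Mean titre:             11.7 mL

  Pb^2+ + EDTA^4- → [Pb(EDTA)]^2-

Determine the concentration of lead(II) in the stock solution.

0.711 mol/L

n(EDTA) = 0.0117 × 0.0380 = 4.45 × 10^-4 mol
n(Pb2+) in the aliquot = 4.45 × 10^-4 mol (1:1 ratio)
[Pb2+]_dilute = 4.45 × 10^-4 / 0.0250 = 0.0178 mol/L
Dilution factor = 200.0 / 5.00 = 40.00
[Pb2+]_stock = 0.0178 × 40.00 = 0.711 mol/L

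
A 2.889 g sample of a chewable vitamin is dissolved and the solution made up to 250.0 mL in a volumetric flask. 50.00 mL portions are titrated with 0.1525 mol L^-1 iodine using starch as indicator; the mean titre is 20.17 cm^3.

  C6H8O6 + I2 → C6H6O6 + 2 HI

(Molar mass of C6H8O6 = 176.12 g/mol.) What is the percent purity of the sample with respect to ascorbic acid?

93.76 %

n(I2) per titration = 0.02017 × 0.1525 = 3.076 × 10^-3 mol
n(C6H8O6) in each aliquot = 3.076 × 10^-3 mol (1:1 ratio)
n(C6H8O6) in the whole flask = 3.076 × 10^-3 × 250.0/50.00 = 0.01538 mol
mass of C6H8O6 = 0.01538 × 176.12 = 2.709 g
% C6H8O6 = 2.709 / 2.889 × 100 = 93.76 %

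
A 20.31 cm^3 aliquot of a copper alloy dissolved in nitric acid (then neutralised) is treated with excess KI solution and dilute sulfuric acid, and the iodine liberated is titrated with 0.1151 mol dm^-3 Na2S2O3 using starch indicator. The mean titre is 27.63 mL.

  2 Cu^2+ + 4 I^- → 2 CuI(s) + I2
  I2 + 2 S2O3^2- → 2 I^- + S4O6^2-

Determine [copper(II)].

n(S2O3^2-) = 0.02763 × 0.1151 = 3.180 × 10^-3 mol
n(I2) = n(S2O3^2-)/2 = 1.590 × 10^-3 mol
From the 2:1 ratio, n(Cu2+) in the aliquot = 2/1 × 1.590 × 10^-3 = 3.180 × 10^-3 mol
[Cu2+] = 3.180 × 10^-3 / 0.02031 = 0.1566 mol/L

0.1566 mol/L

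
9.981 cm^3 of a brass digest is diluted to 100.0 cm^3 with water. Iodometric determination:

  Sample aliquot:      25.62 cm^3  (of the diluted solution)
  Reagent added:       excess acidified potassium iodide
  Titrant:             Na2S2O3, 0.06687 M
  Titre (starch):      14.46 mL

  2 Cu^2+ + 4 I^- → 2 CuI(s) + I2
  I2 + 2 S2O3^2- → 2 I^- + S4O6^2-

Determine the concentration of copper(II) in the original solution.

n(S2O3^2-) = 0.01446 × 0.06687 = 9.669 × 10^-4 mol
n(I2) = n(S2O3^2-)/2 = 4.835 × 10^-4 mol
From the 2:1 ratio, n(Cu2+) in the aliquot = 2/1 × 4.835 × 10^-4 = 9.669 × 10^-4 mol
[Cu2+]_dilute = 9.669 × 10^-4 / 0.02562 = 0.03774 mol/L
[Cu2+]_original = 0.03774 × 100.0/9.981 = 0.3781 mol/L

0.3781 M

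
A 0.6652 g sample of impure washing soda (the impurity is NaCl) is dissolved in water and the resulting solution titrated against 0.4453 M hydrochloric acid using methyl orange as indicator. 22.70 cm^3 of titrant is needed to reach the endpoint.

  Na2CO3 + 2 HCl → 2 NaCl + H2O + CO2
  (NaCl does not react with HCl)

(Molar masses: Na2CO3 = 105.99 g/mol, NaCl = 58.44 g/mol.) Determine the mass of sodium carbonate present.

n(HCl) = 0.02270 × 0.4453 = 0.01011 mol
Let x = n(Na2CO3), y = n(NaCl).
Titrant: 2x = 0.01011;  mass: 105.99x + 58.44y = 0.6652
Solving, x = 5.054 × 10^-3 mol, y = 2.216 × 10^-3 mol
mass of Na2CO3 = 5.054 × 10^-3 × 105.99 = 0.5357 g

0.5357 g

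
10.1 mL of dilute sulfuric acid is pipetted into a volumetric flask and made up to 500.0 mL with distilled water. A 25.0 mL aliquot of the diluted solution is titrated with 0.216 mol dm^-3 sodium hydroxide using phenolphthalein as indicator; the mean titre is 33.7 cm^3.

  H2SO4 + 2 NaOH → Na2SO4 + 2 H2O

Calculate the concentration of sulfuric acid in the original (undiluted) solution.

7.21 mol/L

n(NaOH) = 0.0337 × 0.216 = 7.28 × 10^-3 mol
From the 1:2 ratio, n(H2SO4) in the aliquot = 1/2 × 7.28 × 10^-3 = 3.64 × 10^-3 mol
[H2SO4]_dilute = 3.64 × 10^-3 / 0.0250 = 0.146 mol/L
Dilution factor = 500.0 / 10.1 = 49.50
[H2SO4]_stock = 0.146 × 49.50 = 7.21 mol/L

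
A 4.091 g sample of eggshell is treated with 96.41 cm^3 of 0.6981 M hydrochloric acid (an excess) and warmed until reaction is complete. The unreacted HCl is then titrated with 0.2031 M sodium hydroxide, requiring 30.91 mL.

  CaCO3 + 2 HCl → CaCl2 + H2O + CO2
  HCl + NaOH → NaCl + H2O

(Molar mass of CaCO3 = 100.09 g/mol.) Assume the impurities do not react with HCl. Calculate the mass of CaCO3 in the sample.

n(HCl) added = 0.09641 × 0.6981 = 0.06730 mol
n(NaOH) used in back-titration = 0.03091 × 0.2031 = 6.278 × 10^-3 mol
n(HCl) left over = 6.278 × 10^-3 mol (1:1 ratio)
n(HCl) consumed by analyte = 0.06730 − 6.278 × 10^-3 = 0.06103 mol
From the 1:2 ratio, n(CaCO3) = 1/2 × 0.06103 = 0.03051 mol
mass of CaCO3 = 0.03051 × 100.09 = 3.054 g

3.054 g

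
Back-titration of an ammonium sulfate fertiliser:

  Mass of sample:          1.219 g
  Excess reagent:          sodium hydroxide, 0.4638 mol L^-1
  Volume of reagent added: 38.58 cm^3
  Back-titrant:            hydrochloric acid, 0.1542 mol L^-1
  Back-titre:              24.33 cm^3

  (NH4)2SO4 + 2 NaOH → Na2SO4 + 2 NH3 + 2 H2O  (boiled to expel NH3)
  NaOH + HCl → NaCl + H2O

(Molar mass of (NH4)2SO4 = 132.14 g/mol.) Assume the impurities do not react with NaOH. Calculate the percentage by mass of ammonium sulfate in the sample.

76.65 %

n(NaOH) added = 0.03858 × 0.4638 = 0.01789 mol
n(HCl) used in back-titration = 0.02433 × 0.1542 = 3.752 × 10^-3 mol
n(NaOH) left over = 3.752 × 10^-3 mol (1:1 ratio)
n(NaOH) consumed by analyte = 0.01789 − 3.752 × 10^-3 = 0.01414 mol
From the 1:2 ratio, n((NH4)2SO4) = 1/2 × 0.01414 = 7.071 × 10^-3 mol
mass of (NH4)2SO4 = 7.071 × 10^-3 × 132.14 = 0.9343 g
% (NH4)2SO4 = 0.9343 / 1.219 × 100 = 76.65 %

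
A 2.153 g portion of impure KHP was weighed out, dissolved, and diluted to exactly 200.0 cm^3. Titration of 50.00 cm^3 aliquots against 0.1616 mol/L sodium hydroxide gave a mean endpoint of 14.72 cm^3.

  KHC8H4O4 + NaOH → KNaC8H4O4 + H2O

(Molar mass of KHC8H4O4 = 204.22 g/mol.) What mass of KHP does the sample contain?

n(NaOH) per titration = 0.01472 × 0.1616 = 2.379 × 10^-3 mol
n(KHC8H4O4) in each aliquot = 2.379 × 10^-3 mol (1:1 ratio)
n(KHC8H4O4) in the whole flask = 2.379 × 10^-3 × 200.0/50.00 = 9.515 × 10^-3 mol
mass of KHC8H4O4 = 9.515 × 10^-3 × 204.22 = 1.943 g

1.943 g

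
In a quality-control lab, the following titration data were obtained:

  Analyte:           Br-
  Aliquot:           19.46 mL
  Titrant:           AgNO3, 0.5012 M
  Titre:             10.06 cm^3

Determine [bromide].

Ag^+ + Br^- → AgBr(s)
n(AgNO3) = 0.01006 L × 0.5012 mol/L = 5.042 × 10^-3 mol
n(Br-) = 5.042 × 10^-3 mol (1:1 mole ratio)
[Br-] = 5.042 × 10^-3 mol / 0.01946 L = 0.2591 mol/L

0.2591 M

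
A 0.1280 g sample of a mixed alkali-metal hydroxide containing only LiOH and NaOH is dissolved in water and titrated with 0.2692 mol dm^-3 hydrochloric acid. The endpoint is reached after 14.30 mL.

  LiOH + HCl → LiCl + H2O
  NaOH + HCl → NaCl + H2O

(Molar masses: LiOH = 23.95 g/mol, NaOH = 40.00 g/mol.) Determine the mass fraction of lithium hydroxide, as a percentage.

n(HCl) = 0.01430 × 0.2692 = 3.850 × 10^-3 mol
Let x = n(LiOH), y = n(NaOH).
Titrant: 1x + 1y = 3.850 × 10^-3;  mass: 23.95x + 40.00y = 0.1280
Solving, x = 1.619 × 10^-3 mol, y = 2.231 × 10^-3 mol
mass of LiOH = 1.619 × 10^-3 × 23.95 = 0.03877 g
% LiOH = 0.03877 / 0.1280 × 100 = 30.29 %

30.29 %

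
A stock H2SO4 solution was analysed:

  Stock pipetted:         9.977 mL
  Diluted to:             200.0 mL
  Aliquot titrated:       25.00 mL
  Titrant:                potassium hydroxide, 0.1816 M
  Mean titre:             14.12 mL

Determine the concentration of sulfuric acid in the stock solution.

H2SO4 + 2 KOH → K2SO4 + 2 H2O
n(KOH) = 0.01412 × 0.1816 = 2.564 × 10^-3 mol
From the 1:2 ratio, n(H2SO4) in the aliquot = 1/2 × 2.564 × 10^-3 = 1.282 × 10^-3 mol
[H2SO4]_dilute = 1.282 × 10^-3 / 0.02500 = 0.05128 mol/L
Dilution factor = 200.0 / 9.977 = 20.05
[H2SO4]_stock = 0.05128 × 20.05 = 1.028 mol/L

1.028 M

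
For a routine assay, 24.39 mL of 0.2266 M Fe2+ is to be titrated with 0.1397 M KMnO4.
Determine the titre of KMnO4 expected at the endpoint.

7.912 mL

MnO4^- + 5 Fe^2+ + 8 H^+ → Mn^2+ + 5 Fe^3+ + 4 H2O
n(Fe2+) = 0.02439 L × 0.2266 mol/L = 5.527 × 10^-3 mol
From the 1:5 stoichiometry, n(KMnO4) = 1/5 × 5.527 × 10^-3 = 1.105 × 10^-3 mol
V(KMnO4) = 1.105 × 10^-3 mol / 0.1397 mol/L = 0.007912 L = 7.912 mL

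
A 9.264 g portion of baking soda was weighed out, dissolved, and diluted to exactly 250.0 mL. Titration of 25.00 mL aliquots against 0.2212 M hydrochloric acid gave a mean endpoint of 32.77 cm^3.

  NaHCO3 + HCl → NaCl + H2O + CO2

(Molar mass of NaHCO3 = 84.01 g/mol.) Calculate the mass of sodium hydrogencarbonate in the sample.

n(HCl) per titration = 0.03277 × 0.2212 = 7.249 × 10^-3 mol
n(NaHCO3) in each aliquot = 7.249 × 10^-3 mol (1:1 ratio)
n(NaHCO3) in the whole flask = 7.249 × 10^-3 × 250.0/25.00 = 0.07249 mol
mass of NaHCO3 = 0.07249 × 84.01 = 6.090 g

6.090 g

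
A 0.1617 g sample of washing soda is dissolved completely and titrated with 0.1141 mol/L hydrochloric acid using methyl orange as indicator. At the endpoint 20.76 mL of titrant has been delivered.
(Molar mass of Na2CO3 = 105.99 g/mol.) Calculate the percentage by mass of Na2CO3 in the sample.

77.63 %

Na2CO3 + 2 HCl → 2 NaCl + H2O + CO2
n(HCl) = 0.02076 L × 0.1141 mol/L = 2.369 × 10^-3 mol
From the 1:2 ratio, n(Na2CO3) = 1/2 × 2.369 × 10^-3 = 1.184 × 10^-3 mol
mass of Na2CO3 = 1.184 × 10^-3 × 105.99 g/mol = 0.1255 g
% Na2CO3 = 0.1255 / 0.1617 × 100 = 77.63 %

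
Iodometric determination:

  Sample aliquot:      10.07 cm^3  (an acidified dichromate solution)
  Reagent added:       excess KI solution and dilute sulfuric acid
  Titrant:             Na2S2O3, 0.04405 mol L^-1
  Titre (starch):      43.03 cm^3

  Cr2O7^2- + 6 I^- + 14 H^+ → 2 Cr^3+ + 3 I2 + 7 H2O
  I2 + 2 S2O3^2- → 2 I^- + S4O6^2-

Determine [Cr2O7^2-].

n(S2O3^2-) = 0.04303 × 0.04405 = 1.895 × 10^-3 mol
n(I2) = n(S2O3^2-)/2 = 9.477 × 10^-4 mol
From the 1:3 ratio, n(Cr2O7^2-) in the aliquot = 1/3 × 9.477 × 10^-4 = 3.159 × 10^-4 mol
[Cr2O7^2-] = 3.159 × 10^-4 / 0.01007 = 0.03137 mol/L

0.03137 mol/L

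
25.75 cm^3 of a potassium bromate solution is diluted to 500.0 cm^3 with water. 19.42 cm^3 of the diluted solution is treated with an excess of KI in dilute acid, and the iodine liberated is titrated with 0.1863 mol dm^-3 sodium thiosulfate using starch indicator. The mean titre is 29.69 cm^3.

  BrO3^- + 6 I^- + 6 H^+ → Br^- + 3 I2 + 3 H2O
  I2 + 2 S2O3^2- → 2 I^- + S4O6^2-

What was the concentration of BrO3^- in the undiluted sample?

n(S2O3^2-) = 0.02969 × 0.1863 = 5.531 × 10^-3 mol
n(I2) = n(S2O3^2-)/2 = 2.766 × 10^-3 mol
From the 1:3 ratio, n(BrO3^-) in the aliquot = 1/3 × 2.766 × 10^-3 = 9.219 × 10^-4 mol
[BrO3^-]_dilute = 9.219 × 10^-4 / 0.01942 = 0.04747 mol/L
[BrO3^-]_original = 0.04747 × 500.0/25.75 = 0.9218 mol/L

0.9218 mol/L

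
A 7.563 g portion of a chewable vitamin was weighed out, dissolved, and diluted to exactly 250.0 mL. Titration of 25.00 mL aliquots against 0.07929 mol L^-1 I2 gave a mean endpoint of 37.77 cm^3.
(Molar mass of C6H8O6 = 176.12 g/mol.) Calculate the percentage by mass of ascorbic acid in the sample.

69.74 %

C6H8O6 + I2 → C6H6O6 + 2 HI
n(I2) per titration = 0.03777 × 0.07929 = 2.995 × 10^-3 mol
n(C6H8O6) in each aliquot = 2.995 × 10^-3 mol (1:1 ratio)
n(C6H8O6) in the whole flask = 2.995 × 10^-3 × 250.0/25.00 = 0.02995 mol
mass of C6H8O6 = 0.02995 × 176.12 = 5.274 g
% C6H8O6 = 5.274 / 7.563 × 100 = 69.74 %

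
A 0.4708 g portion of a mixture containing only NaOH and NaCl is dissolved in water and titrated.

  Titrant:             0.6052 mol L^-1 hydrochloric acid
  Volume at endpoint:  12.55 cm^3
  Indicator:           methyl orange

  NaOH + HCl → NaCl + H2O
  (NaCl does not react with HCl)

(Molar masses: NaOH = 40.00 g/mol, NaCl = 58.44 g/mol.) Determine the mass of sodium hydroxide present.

0.3038 g

n(HCl) = 0.01255 × 0.6052 = 7.595 × 10^-3 mol
Let x = n(NaOH), y = n(NaCl).
Titrant: 1x = 7.595 × 10^-3;  mass: 40.00x + 58.44y = 0.4708
Solving, x = 7.595 × 10^-3 mol, y = 2.857 × 10^-3 mol
mass of NaOH = 7.595 × 10^-3 × 40.00 = 0.3038 g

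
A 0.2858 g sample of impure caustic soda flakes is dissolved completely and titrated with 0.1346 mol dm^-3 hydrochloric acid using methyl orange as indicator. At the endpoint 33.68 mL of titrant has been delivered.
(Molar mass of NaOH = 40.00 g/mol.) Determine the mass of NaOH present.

NaOH + HCl → NaCl + H2O
n(HCl) = 0.03368 L × 0.1346 mol/L = 4.533 × 10^-3 mol
n(NaOH) = 4.533 × 10^-3 mol (1:1 ratio)
mass of NaOH = 4.533 × 10^-3 × 40.00 g/mol = 0.1813 g

0.1813 g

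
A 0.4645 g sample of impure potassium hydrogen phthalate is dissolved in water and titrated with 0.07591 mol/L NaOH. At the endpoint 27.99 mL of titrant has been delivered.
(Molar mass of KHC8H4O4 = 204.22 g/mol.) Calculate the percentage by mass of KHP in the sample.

KHC8H4O4 + NaOH → KNaC8H4O4 + H2O
n(NaOH) = 0.02799 L × 0.07591 mol/L = 2.125 × 10^-3 mol
n(KHC8H4O4) = 2.125 × 10^-3 mol (1:1 ratio)
mass of KHC8H4O4 = 2.125 × 10^-3 × 204.22 g/mol = 0.4339 g
% KHC8H4O4 = 0.4339 / 0.4645 × 100 = 93.41 %

93.41 %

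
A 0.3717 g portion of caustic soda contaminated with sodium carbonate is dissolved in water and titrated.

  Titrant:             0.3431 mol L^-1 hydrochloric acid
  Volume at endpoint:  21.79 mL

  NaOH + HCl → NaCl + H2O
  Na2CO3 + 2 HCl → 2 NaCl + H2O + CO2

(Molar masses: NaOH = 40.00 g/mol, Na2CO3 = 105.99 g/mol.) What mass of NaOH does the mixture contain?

n(HCl) = 0.02179 × 0.3431 = 7.476 × 10^-3 mol
Let x = n(NaOH), y = n(Na2CO3).
Titrant: 1x + 2y = 7.476 × 10^-3;  mass: 40.00x + 105.99y = 0.3717
Solving, x = 1.885 × 10^-3 mol, y = 2.795 × 10^-3 mol
mass of NaOH = 1.885 × 10^-3 × 40.00 = 0.07541 g

0.07541 g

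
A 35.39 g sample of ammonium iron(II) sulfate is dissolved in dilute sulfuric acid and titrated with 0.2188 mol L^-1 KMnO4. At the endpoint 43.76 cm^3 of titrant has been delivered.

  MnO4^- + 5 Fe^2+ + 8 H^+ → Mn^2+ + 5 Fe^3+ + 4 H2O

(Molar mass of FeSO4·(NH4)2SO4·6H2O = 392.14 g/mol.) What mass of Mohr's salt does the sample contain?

n(KMnO4) = 0.04376 L × 0.2188 mol/L = 9.575 × 10^-3 mol
From the 5:1 ratio, n(FeSO4·(NH4)2SO4·6H2O) = 5/1 × 9.575 × 10^-3 = 0.04787 mol
mass of FeSO4·(NH4)2SO4·6H2O = 0.04787 × 392.14 g/mol = 18.77 g

18.77 g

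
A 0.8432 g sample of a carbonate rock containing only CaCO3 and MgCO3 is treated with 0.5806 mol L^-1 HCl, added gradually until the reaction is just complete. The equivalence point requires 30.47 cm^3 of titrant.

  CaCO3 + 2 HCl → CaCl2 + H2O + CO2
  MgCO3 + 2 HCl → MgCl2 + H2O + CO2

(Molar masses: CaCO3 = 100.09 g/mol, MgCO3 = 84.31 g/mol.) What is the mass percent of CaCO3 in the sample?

73.30 %

n(HCl) = 0.03047 × 0.5806 = 0.01769 mol
Let x = n(CaCO3), y = n(MgCO3).
Titrant: 2x + 2y = 0.01769;  mass: 100.09x + 84.31y = 0.8432
Solving, x = 6.175 × 10^-3 mol, y = 2.670 × 10^-3 mol
mass of CaCO3 = 6.175 × 10^-3 × 100.09 = 0.6181 g
% CaCO3 = 0.6181 / 0.8432 × 100 = 73.30 %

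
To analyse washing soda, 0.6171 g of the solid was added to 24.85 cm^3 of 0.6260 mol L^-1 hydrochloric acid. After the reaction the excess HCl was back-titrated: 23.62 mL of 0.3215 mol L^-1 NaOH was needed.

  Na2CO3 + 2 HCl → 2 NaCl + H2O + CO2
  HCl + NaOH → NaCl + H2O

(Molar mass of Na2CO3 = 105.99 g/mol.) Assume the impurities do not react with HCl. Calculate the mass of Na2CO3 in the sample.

n(HCl) added = 0.02485 × 0.6260 = 0.01556 mol
n(NaOH) used in back-titration = 0.02362 × 0.3215 = 7.594 × 10^-3 mol
n(HCl) left over = 7.594 × 10^-3 mol (1:1 ratio)
n(HCl) consumed by analyte = 0.01556 − 7.594 × 10^-3 = 7.962 × 10^-3 mol
From the 1:2 ratio, n(Na2CO3) = 1/2 × 7.962 × 10^-3 = 3.981 × 10^-3 mol
mass of Na2CO3 = 3.981 × 10^-3 × 105.99 = 0.4220 g

0.4220 g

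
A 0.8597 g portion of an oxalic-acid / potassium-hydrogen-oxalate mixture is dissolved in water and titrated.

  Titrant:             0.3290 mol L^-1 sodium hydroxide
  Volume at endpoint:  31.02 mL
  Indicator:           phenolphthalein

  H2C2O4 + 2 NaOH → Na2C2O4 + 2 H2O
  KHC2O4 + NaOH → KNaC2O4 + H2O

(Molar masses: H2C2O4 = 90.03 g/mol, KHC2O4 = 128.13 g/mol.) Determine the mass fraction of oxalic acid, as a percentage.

n(NaOH) = 0.03102 × 0.3290 = 0.01021 mol
Let x = n(H2C2O4), y = n(KHC2O4).
Titrant: 2x + 1y = 0.01021;  mass: 90.03x + 128.13y = 0.8597
Solving, x = 2.695 × 10^-3 mol, y = 4.816 × 10^-3 mol
mass of H2C2O4 = 2.695 × 10^-3 × 90.03 = 0.2426 g
% H2C2O4 = 0.2426 / 0.8597 × 100 = 28.22 %

28.22 %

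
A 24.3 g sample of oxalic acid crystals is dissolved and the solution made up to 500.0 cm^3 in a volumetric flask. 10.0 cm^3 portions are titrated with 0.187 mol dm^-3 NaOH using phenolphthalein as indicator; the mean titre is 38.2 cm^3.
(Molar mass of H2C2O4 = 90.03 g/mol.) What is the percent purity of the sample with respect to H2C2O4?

66.2 %

H2C2O4 + 2 NaOH → Na2C2O4 + 2 H2O
n(NaOH) per titration = 0.0382 × 0.187 = 7.14 × 10^-3 mol
From the 1:2 ratio, n(H2C2O4) in each aliquot = 1/2 × 7.14 × 10^-3 = 3.57 × 10^-3 mol
n(H2C2O4) in the whole flask = 3.57 × 10^-3 × 500.0/10.0 = 0.179 mol
mass of H2C2O4 = 0.179 × 90.03 = 16.1 g
% H2C2O4 = 16.1 / 24.3 × 100 = 66.2 %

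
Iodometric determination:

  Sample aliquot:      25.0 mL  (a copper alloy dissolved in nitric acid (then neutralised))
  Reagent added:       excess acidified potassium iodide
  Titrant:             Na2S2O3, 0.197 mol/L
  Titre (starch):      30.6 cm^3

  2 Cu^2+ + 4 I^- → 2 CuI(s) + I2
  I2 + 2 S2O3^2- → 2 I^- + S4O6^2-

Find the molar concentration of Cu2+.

n(S2O3^2-) = 0.0306 × 0.197 = 6.03 × 10^-3 mol
n(I2) = n(S2O3^2-)/2 = 3.01 × 10^-3 mol
From the 2:1 ratio, n(Cu2+) in the aliquot = 2/1 × 3.01 × 10^-3 = 6.03 × 10^-3 mol
[Cu2+] = 6.03 × 10^-3 / 0.0250 = 0.241 mol/L

0.241 mol/L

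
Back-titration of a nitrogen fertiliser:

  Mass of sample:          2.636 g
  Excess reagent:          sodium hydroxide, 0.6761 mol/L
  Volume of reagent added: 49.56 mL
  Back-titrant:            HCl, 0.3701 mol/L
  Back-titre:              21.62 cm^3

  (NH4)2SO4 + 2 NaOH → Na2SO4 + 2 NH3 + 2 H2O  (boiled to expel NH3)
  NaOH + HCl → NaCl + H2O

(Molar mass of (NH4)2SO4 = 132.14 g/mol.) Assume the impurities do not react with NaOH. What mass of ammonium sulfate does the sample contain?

n(NaOH) added = 0.04956 × 0.6761 = 0.03351 mol
n(HCl) used in back-titration = 0.02162 × 0.3701 = 8.002 × 10^-3 mol
n(NaOH) left over = 8.002 × 10^-3 mol (1:1 ratio)
n(NaOH) consumed by analyte = 0.03351 − 8.002 × 10^-3 = 0.02551 mol
From the 1:2 ratio, n((NH4)2SO4) = 1/2 × 0.02551 = 0.01275 mol
mass of (NH4)2SO4 = 0.01275 × 132.14 = 1.685 g

1.685 g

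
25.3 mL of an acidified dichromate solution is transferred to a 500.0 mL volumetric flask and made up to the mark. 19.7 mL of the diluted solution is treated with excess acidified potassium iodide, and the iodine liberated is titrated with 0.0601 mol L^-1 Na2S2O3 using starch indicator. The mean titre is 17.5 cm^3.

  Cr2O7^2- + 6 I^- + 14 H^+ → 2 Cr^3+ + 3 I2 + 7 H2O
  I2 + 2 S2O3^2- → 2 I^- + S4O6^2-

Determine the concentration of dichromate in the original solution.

n(S2O3^2-) = 0.0175 × 0.0601 = 1.05 × 10^-3 mol
n(I2) = n(S2O3^2-)/2 = 5.26 × 10^-4 mol
From the 1:3 ratio, n(Cr2O7^2-) in the aliquot = 1/3 × 5.26 × 10^-4 = 1.75 × 10^-4 mol
[Cr2O7^2-]_dilute = 1.75 × 10^-4 / 0.0197 = 0.00890 mol/L
[Cr2O7^2-]_original = 0.00890 × 500.0/25.3 = 0.176 mol/L

0.176 mol/L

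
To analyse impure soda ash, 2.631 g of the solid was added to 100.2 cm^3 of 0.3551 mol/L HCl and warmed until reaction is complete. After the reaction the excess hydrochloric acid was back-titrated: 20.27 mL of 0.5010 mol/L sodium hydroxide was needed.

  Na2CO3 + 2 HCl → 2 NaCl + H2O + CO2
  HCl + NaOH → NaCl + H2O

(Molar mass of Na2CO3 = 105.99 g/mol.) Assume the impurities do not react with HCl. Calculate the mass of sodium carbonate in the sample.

n(HCl) added = 0.1002 × 0.3551 = 0.03558 mol
n(NaOH) used in back-titration = 0.02027 × 0.5010 = 0.01016 mol
n(HCl) left over = 0.01016 mol (1:1 ratio)
n(HCl) consumed by analyte = 0.03558 − 0.01016 = 0.02543 mol
From the 1:2 ratio, n(Na2CO3) = 1/2 × 0.02543 = 0.01271 mol
mass of Na2CO3 = 0.01271 × 105.99 = 1.347 g

1.347 g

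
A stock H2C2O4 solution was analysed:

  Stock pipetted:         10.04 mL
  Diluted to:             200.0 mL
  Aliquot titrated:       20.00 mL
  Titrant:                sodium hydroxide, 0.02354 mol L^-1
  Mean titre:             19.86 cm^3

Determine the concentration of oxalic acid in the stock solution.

0.2328 mol/L

H2C2O4 + 2 NaOH → Na2C2O4 + 2 H2O
n(NaOH) = 0.01986 × 0.02354 = 4.675 × 10^-4 mol
From the 1:2 ratio, n(H2C2O4) in the aliquot = 1/2 × 4.675 × 10^-4 = 2.338 × 10^-4 mol
[H2C2O4]_dilute = 2.338 × 10^-4 / 0.02000 = 0.01169 mol/L
Dilution factor = 200.0 / 10.04 = 19.92
[H2C2O4]_stock = 0.01169 × 19.92 = 0.2328 mol/L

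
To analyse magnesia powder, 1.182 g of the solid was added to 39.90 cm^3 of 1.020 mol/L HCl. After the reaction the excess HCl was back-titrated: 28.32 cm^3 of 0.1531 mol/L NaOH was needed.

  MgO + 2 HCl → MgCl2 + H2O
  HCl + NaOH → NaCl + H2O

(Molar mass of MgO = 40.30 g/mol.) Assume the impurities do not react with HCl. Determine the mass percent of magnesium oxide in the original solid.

61.99 %

n(HCl) added = 0.03990 × 1.020 = 0.04070 mol
n(NaOH) used in back-titration = 0.02832 × 0.1531 = 4.336 × 10^-3 mol
n(HCl) left over = 4.336 × 10^-3 mol (1:1 ratio)
n(HCl) consumed by analyte = 0.04070 − 4.336 × 10^-3 = 0.03636 mol
From the 1:2 ratio, n(MgO) = 1/2 × 0.03636 = 0.01818 mol
mass of MgO = 0.01818 × 40.30 = 0.7327 g
% MgO = 0.7327 / 1.182 × 100 = 61.99 %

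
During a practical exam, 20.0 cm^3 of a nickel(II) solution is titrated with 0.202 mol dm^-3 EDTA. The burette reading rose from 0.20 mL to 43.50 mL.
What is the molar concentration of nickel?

Ni^2+ + EDTA^4- → [Ni(EDTA)]^2-
n(EDTA) = 0.0433 L × 0.202 mol/L = 8.75 × 10^-3 mol
n(Ni2+) = 8.75 × 10^-3 mol (1:1 mole ratio)
[Ni2+] = 8.75 × 10^-3 mol / 0.0200 L = 0.437 mol/L

0.437 mol/L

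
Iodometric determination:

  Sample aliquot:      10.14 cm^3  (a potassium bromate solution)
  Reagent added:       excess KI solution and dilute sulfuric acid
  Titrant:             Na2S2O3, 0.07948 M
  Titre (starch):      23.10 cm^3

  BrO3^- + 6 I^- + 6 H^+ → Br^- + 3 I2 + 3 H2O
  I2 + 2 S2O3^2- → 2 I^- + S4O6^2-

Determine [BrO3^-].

n(S2O3^2-) = 0.02310 × 0.07948 = 1.836 × 10^-3 mol
n(I2) = n(S2O3^2-)/2 = 9.180 × 10^-4 mol
From the 1:3 ratio, n(BrO3^-) in the aliquot = 1/3 × 9.180 × 10^-4 = 3.060 × 10^-4 mol
[BrO3^-] = 3.060 × 10^-4 / 0.01014 = 0.03018 mol/L

0.03018 M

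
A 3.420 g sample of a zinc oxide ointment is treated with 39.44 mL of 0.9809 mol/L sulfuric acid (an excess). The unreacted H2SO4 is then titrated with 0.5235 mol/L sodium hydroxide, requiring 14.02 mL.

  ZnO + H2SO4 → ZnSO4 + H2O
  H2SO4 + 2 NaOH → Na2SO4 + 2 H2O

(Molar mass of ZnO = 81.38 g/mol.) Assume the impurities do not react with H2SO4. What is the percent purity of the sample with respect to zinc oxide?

n(H2SO4) added = 0.03944 × 0.9809 = 0.03869 mol
n(NaOH) used in back-titration = 0.01402 × 0.5235 = 7.339 × 10^-3 mol
From the 1:2 ratio, n(H2SO4) left over = 1/2 × 7.339 × 10^-3 = 3.670 × 10^-3 mol
n(H2SO4) consumed by analyte = 0.03869 − 3.670 × 10^-3 = 0.03502 mol
n(ZnO) = 0.03502 mol (1:1 ratio)
mass of ZnO = 0.03502 × 81.38 = 2.850 g
% ZnO = 2.850 / 3.420 × 100 = 83.32 %

83.32 %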